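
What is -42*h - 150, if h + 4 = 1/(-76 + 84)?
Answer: 51/4 ≈ 12.750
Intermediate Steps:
h = -31/8 (h = -4 + 1/(-76 + 84) = -4 + 1/8 = -31/8 ≈ -3.8750)
-42*h - 150 = -42*(-31/8) - 150 = 651/4 - 150 = 51/4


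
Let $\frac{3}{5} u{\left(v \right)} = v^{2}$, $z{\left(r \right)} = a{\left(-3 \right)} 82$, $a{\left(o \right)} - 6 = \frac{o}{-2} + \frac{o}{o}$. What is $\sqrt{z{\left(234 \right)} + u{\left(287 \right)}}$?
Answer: $\frac{4 \sqrt{77613}}{3} \approx 371.45$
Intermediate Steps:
$a{\left(o \right)} = 7 - \frac{o}{2}$ ($a{\left(o \right)} = 6 + \left(\frac{o}{-2} + \frac{o}{o}\right) = 6 + \left(o \left(- \frac{1}{2}\right) + 1\right) = 6 - \left(-1 + \frac{o}{2}\right) = 7 - \frac{o}{2}$)
$z{\left(r \right)} = 697$ ($z{\left(r \right)} = \left(7 - - \frac{3}{2}\right) 82 = \left(7 + \frac{3}{2}\right) 82 = \frac{17}{2} \cdot 82 = 697$)
$u{\left(v \right)} = \frac{5 v^{2}}{3}$
$\sqrt{z{\left(234 \right)} + u{\left(287 \right)}} = \sqrt{697 + \frac{5 \cdot 287^{2}}{3}} = \sqrt{697 + \frac{5}{3} \cdot 82369} = \sqrt{697 + \frac{411845}{3}} = \sqrt{\frac{413936}{3}} = \frac{4 \sqrt{77613}}{3}$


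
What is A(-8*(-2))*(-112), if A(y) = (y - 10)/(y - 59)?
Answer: 672/43 ≈ 15.628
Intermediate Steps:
A(y) = (-10 + y)/(-59 + y)
A(-8*(-2))*(-112) = ((-10 - 8*(-2))/(-59 - 8*(-2)))*(-112) = ((-10 + 16)/(-59 + 16))*(-112) = (6/(-43))*(-112) = -1/43*6*(-112) = -6/43*(-112) = 672/43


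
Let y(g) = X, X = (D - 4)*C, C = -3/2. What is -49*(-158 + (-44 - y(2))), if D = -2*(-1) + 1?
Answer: 19943/2 ≈ 9971.5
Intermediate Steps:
D = 3 (D = 2 + 1 = 3)
C = -3/2 (C = -3*1/2 = -3/2 ≈ -1.5000)
X = 3/2 (X = (3 - 4)*(-3/2) = -1*(-3/2) = 3/2 ≈ 1.5000)
y(g) = 3/2
-49*(-158 + (-44 - y(2))) = -49*(-158 + (-44 - 1*3/2)) = -49*(-158 + (-44 - 3/2)) = -49*(-158 - 91/2) = -49*(-407/2) = 19943/2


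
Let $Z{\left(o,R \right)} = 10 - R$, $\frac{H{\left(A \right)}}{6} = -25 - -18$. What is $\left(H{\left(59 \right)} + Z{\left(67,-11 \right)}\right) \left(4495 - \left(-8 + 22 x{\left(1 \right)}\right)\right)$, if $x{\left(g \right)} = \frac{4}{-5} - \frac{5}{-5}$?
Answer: $- \frac{472353}{5} \approx -94471.0$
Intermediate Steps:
$H{\left(A \right)} = -42$ ($H{\left(A \right)} = 6 \left(-25 - -18\right) = 6 \left(-25 + 18\right) = 6 \left(-7\right) = -42$)
$x{\left(g \right)} = \frac{1}{5}$ ($x{\left(g \right)} = 4 \left(- \frac{1}{5}\right) - -1 = - \frac{4}{5} + 1 = \frac{1}{5}$)
$\left(H{\left(59 \right)} + Z{\left(67,-11 \right)}\right) \left(4495 - \left(-8 + 22 x{\left(1 \right)}\right)\right) = \left(-42 + \left(10 - -11\right)\right) \left(4495 + \left(8 - \frac{22}{5}\right)\right) = \left(-42 + \left(10 + 11\right)\right) \left(4495 + \left(8 - \frac{22}{5}\right)\right) = \left(-42 + 21\right) \left(4495 + \frac{18}{5}\right) = \left(-21\right) \frac{22493}{5} = - \frac{472353}{5}$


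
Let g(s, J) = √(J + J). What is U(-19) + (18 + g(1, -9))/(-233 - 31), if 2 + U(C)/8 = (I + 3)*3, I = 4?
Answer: 6685/44 - I*√2/88 ≈ 151.93 - 0.016071*I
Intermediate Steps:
U(C) = 152 (U(C) = -16 + 8*((4 + 3)*3) = -16 + 8*(7*3) = -16 + 8*21 = -16 + 168 = 152)
g(s, J) = √2*√J (g(s, J) = √(2*J) = √2*√J)
U(-19) + (18 + g(1, -9))/(-233 - 31) = 152 + (18 + √2*√(-9))/(-233 - 31) = 152 + (18 + √2*(3*I))/(-264) = 152 + (18 + 3*I*√2)*(-1/264) = 152 + (-3/44 - I*√2/88) = 6685/44 - I*√2/88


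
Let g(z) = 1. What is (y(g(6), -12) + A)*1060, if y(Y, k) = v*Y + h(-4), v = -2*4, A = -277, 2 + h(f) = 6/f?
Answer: -305810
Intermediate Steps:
h(f) = -2 + 6/f
v = -8
y(Y, k) = -7/2 - 8*Y (y(Y, k) = -8*Y + (-2 + 6/(-4)) = -8*Y + (-2 + 6*(-¼)) = -8*Y + (-2 - 3/2) = -8*Y - 7/2 = -7/2 - 8*Y)
(y(g(6), -12) + A)*1060 = ((-7/2 - 8*1) - 277)*1060 = ((-7/2 - 8) - 277)*1060 = (-23/2 - 277)*1060 = -577/2*1060 = -305810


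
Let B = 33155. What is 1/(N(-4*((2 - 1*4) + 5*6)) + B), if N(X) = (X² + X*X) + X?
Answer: 1/58131 ≈ 1.7203e-5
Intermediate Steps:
N(X) = X + 2*X² (N(X) = (X² + X²) + X = 2*X² + X = X + 2*X²)
1/(N(-4*((2 - 1*4) + 5*6)) + B) = 1/((-4*((2 - 1*4) + 5*6))*(1 + 2*(-4*((2 - 1*4) + 5*6))) + 33155) = 1/((-4*((2 - 4) + 30))*(1 + 2*(-4*((2 - 4) + 30))) + 33155) = 1/((-4*(-2 + 30))*(1 + 2*(-4*(-2 + 30))) + 33155) = 1/((-4*28)*(1 + 2*(-4*28)) + 33155) = 1/(-112*(1 + 2*(-112)) + 33155) = 1/(-112*(1 - 224) + 33155) = 1/(-112*(-223) + 33155) = 1/(24976 + 33155) = 1/58131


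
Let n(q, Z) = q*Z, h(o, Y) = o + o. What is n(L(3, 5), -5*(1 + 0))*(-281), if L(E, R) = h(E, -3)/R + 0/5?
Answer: 1686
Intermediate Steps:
h(o, Y) = 2*o
L(E, R) = 2*E/R (L(E, R) = (2*E)/R + 0/5 = 2*E/R + 0*(⅕) = 2*E/R + 0 = 2*E/R)
n(q, Z) = Z*q
n(L(3, 5), -5*(1 + 0))*(-281) = ((-5*(1 + 0))*(2*3/5))*(-281) = ((-5*1)*(2*3*(⅕)))*(-281) = -5*6/5*(-281) = -6*(-281) = 1686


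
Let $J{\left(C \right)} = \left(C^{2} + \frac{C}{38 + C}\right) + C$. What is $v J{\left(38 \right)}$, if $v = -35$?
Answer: $- \frac{103775}{2} \approx -51888.0$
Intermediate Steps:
$J{\left(C \right)} = C + C^{2} + \frac{C}{38 + C}$ ($J{\left(C \right)} = \left(C^{2} + \frac{C}{38 + C}\right) + C = C + C^{2} + \frac{C}{38 + C}$)
$v J{\left(38 \right)} = - 35 \frac{38 \left(39 + 38^{2} + 39 \cdot 38\right)}{38 + 38} = - 35 \frac{38 \left(39 + 1444 + 1482\right)}{76} = - 35 \cdot 38 \cdot \frac{1}{76} \cdot 2965 = \left(-35\right) \frac{2965}{2} = - \frac{103775}{2}$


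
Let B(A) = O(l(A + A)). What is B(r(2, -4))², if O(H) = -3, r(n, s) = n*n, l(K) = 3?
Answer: 9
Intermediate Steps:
r(n, s) = n²
B(A) = -3
B(r(2, -4))² = (-3)² = 9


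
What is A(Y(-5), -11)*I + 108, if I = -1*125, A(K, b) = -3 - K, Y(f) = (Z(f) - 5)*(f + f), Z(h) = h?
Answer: 12983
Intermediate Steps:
Y(f) = 2*f*(-5 + f) (Y(f) = (f - 5)*(f + f) = (-5 + f)*(2*f) = 2*f*(-5 + f))
I = -125
A(Y(-5), -11)*I + 108 = (-3 - 2*(-5)*(-5 - 5))*(-125) + 108 = (-3 - 2*(-5)*(-10))*(-125) + 108 = (-3 - 1*100)*(-125) + 108 = (-3 - 100)*(-125) + 108 = -103*(-125) + 108 = 12875 + 108 = 12983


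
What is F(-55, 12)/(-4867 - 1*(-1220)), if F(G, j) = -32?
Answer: 32/3647 ≈ 0.0087743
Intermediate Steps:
F(-55, 12)/(-4867 - 1*(-1220)) = -32/(-4867 - 1*(-1220)) = -32/(-4867 + 1220) = -32/(-3647) = -32*(-1/3647) = 32/3647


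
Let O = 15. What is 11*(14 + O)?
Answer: 319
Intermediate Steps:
11*(14 + O) = 11*(14 + 15) = 11*29 = 319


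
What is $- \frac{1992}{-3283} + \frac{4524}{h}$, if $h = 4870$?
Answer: $\frac{12276666}{7994105} \approx 1.5357$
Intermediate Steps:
$- \frac{1992}{-3283} + \frac{4524}{h} = - \frac{1992}{-3283} + \frac{4524}{4870} = \left(-1992\right) \left(- \frac{1}{3283}\right) + 4524 \cdot \frac{1}{4870} = \frac{1992}{3283} + \frac{2262}{2435} = \frac{12276666}{7994105}$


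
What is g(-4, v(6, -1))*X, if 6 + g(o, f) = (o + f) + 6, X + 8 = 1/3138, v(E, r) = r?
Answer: 125515/3138 ≈ 39.998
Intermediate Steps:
X = -25103/3138 (X = -8 + 1/3138 = -25103/3138 ≈ -7.9997)
g(o, f) = f + o (g(o, f) = -6 + ((o + f) + 6) = -6 + ((f + o) + 6) = -6 + (6 + f + o) = f + o)
g(-4, v(6, -1))*X = (-1 - 4)*(-25103/3138) = -5*(-25103/3138) = 125515/3138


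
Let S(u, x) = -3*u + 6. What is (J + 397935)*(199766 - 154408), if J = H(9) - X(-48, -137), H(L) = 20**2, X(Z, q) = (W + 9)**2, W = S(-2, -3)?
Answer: 18047676052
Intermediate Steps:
S(u, x) = 6 - 3*u
W = 12 (W = 6 - 3*(-2) = 6 + 6 = 12)
X(Z, q) = 441 (X(Z, q) = (12 + 9)**2 = 21**2 = 441)
H(L) = 400
J = -41 (J = 400 - 1*441 = 400 - 441 = -41)
(J + 397935)*(199766 - 154408) = (-41 + 397935)*(199766 - 154408) = 397894*45358 = 18047676052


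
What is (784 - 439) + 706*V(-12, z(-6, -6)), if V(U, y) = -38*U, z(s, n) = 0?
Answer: 322281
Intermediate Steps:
(784 - 439) + 706*V(-12, z(-6, -6)) = (784 - 439) + 706*(-38*(-12)) = 345 + 706*456 = 345 + 321936 = 322281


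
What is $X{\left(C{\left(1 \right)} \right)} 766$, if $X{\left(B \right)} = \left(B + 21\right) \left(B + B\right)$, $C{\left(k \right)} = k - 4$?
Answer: $-82728$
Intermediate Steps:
$C{\left(k \right)} = -4 + k$ ($C{\left(k \right)} = k - 4 = -4 + k$)
$X{\left(B \right)} = 2 B \left(21 + B\right)$ ($X{\left(B \right)} = \left(21 + B\right) 2 B = 2 B \left(21 + B\right)$)
$X{\left(C{\left(1 \right)} \right)} 766 = 2 \left(-4 + 1\right) \left(21 + \left(-4 + 1\right)\right) 766 = 2 \left(-3\right) \left(21 - 3\right) 766 = 2 \left(-3\right) 18 \cdot 766 = \left(-108\right) 766 = -82728$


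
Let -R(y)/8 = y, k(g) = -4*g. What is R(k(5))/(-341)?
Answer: -160/341 ≈ -0.46921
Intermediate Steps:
R(y) = -8*y
R(k(5))/(-341) = -(-32)*5/(-341) = -8*(-20)*(-1/341) = 160*(-1/341) = -160/341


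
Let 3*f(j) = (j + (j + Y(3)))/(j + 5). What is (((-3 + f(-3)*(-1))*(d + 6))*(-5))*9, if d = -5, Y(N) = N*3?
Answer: 315/2 ≈ 157.50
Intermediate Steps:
Y(N) = 3*N
f(j) = (9 + 2*j)/(3*(5 + j)) (f(j) = ((j + (j + 3*3))/(j + 5))/3 = ((j + (j + 9))/(5 + j))/3 = ((j + (9 + j))/(5 + j))/3 = ((9 + 2*j)/(5 + j))/3 = (9 + 2*j)/(3*(5 + j)))
(((-3 + f(-3)*(-1))*(d + 6))*(-5))*9 = (((-3 + ((9 + 2*(-3))/(3*(5 - 3)))*(-1))*(-5 + 6))*(-5))*9 = (((-3 + ((⅓)*(9 - 6)/2)*(-1))*1)*(-5))*9 = (((-3 + ((⅓)*(½)*3)*(-1))*1)*(-5))*9 = (((-3 + (½)*(-1))*1)*(-5))*9 = (((-3 - ½)*1)*(-5))*9 = (-7/2*1*(-5))*9 = -7/2*(-5)*9 = (35/2)*9 = 315/2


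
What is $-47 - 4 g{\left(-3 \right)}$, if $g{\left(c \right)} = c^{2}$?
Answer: $-83$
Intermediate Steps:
$-47 - 4 g{\left(-3 \right)} = -47 - 4 \left(-3\right)^{2} = -47 - 36 = -83$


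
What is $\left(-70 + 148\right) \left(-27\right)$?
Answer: $-2106$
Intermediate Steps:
$\left(-70 + 148\right) \left(-27\right) = 78 \left(-27\right) = -2106$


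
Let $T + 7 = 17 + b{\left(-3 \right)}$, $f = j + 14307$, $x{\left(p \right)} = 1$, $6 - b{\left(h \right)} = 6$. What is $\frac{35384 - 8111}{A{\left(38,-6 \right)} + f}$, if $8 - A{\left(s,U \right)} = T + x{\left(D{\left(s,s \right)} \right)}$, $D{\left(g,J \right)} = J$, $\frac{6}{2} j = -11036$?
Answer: $\frac{81819}{31876} \approx 2.5668$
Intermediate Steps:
$j = - \frac{11036}{3}$ ($j = \frac{1}{3} \left(-11036\right) = - \frac{11036}{3} \approx -3678.7$)
$b{\left(h \right)} = 0$ ($b{\left(h \right)} = 6 - 6 = 0$)
$f = \frac{31885}{3}$ ($f = - \frac{11036}{3} + 14307 = \frac{31885}{3} \approx 10628.0$)
$T = 10$ ($T = -7 + \left(17 + 0\right) = -7 + 17 = 10$)
$A{\left(s,U \right)} = -3$ ($A{\left(s,U \right)} = 8 - \left(10 + 1\right) = 8 - 11 = -3$)
$\frac{35384 - 8111}{A{\left(38,-6 \right)} + f} = \frac{35384 - 8111}{-3 + \frac{31885}{3}} = \frac{27273}{\frac{31876}{3}} = 27273 \cdot \frac{3}{31876} = \frac{81819}{31876}$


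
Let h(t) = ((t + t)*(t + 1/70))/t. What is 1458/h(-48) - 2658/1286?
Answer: -37276401/2159837 ≈ -17.259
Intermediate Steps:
h(t) = 1/35 + 2*t (h(t) = ((2*t)*(t + 1/70))/t = ((2*t)*(1/70 + t))/t = (2*t*(1/70 + t))/t = 1/35 + 2*t)
1458/h(-48) - 2658/1286 = 1458/(1/35 + 2*(-48)) - 2658/1286 = 1458/(1/35 - 96) - 2658*1/1286 = 1458/(-3359/35) - 1329/643 = 1458*(-35/3359) - 1329/643 = -51030/3359 - 1329/643 = -37276401/2159837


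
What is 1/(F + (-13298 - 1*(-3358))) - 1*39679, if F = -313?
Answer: -406828788/10253 ≈ -39679.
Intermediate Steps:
1/(F + (-13298 - 1*(-3358))) - 1*39679 = 1/(-313 + (-13298 - 1*(-3358))) - 1*39679 = 1/(-313 + (-13298 + 3358)) - 39679 = 1/(-313 - 9940) - 39679 = 1/(-10253) - 39679 = -1/10253 - 39679 = -406828788/10253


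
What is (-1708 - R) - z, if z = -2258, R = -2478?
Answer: 3028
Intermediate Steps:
(-1708 - R) - z = (-1708 - 1*(-2478)) - 1*(-2258) = (-1708 + 2478) + 2258 = 770 + 2258 = 3028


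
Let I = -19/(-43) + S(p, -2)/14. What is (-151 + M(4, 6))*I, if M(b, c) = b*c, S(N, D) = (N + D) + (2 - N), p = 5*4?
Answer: -2413/43 ≈ -56.116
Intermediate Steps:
p = 20
S(N, D) = 2 + D (S(N, D) = (D + N) + (2 - N) = 2 + D)
I = 19/43 (I = -19/(-43) + (2 - 2)/14 = -19*(-1/43) + 0*(1/14) = 19/43 + 0 = 19/43 ≈ 0.44186)
(-151 + M(4, 6))*I = (-151 + 4*6)*(19/43) = (-151 + 24)*(19/43) = -127*19/43 = -2413/43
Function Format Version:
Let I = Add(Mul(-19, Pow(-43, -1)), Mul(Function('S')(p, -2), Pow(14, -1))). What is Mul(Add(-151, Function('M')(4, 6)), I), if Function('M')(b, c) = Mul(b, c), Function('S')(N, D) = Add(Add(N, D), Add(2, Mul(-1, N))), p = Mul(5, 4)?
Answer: Rational(-2413, 43) ≈ -56.116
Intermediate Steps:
p = 20
Function('S')(N, D) = Add(2, D) (Function('S')(N, D) = Add(Add(D, N), Add(2, Mul(-1, N))) = Add(2, D))
I = Rational(19, 43) (I = Add(Mul(-19, Pow(-43, -1)), Mul(Add(2, -2), Pow(14, -1))) = Add(Mul(-19, Rational(-1, 43)), Mul(0, Rational(1, 14))) = Add(Rational(19, 43), 0) = Rational(19, 43) ≈ 0.44186)
Mul(Add(-151, Function('M')(4, 6)), I) = Mul(Add(-151, Mul(4, 6)), Rational(19, 43)) = Mul(Add(-151, 24), Rational(19, 43)) = Mul(-127, Rational(19, 43)) = Rational(-2413, 43)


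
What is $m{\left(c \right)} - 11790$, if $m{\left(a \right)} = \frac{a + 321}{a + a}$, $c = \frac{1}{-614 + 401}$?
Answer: $-45976$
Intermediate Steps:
$c = - \frac{1}{213}$ ($c = \frac{1}{-213} = - \frac{1}{213} \approx -0.0046948$)
$m{\left(a \right)} = \frac{321 + a}{2 a}$
$m{\left(c \right)} - 11790 = \frac{321 - \frac{1}{213}}{2 \left(- \frac{1}{213}\right)} - 11790 = \frac{1}{2} \left(-213\right) \frac{68372}{213} - 11790 = -34186 - 11790 = -45976$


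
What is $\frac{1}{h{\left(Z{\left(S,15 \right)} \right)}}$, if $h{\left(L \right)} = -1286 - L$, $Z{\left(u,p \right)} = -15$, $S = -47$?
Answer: $- \frac{1}{1271} \approx -0.00078678$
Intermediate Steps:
$\frac{1}{h{\left(Z{\left(S,15 \right)} \right)}} = \frac{1}{-1286 - -15} = \frac{1}{-1286 + 15} = \frac{1}{-1271} = - \frac{1}{1271}$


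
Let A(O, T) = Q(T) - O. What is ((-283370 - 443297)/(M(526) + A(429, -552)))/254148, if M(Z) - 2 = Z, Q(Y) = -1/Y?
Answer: -33426682/1157411171 ≈ -0.028881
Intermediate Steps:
M(Z) = 2 + Z
A(O, T) = -O - 1/T (A(O, T) = -1/T - O = -O - 1/T)
((-283370 - 443297)/(M(526) + A(429, -552)))/254148 = ((-283370 - 443297)/((2 + 526) + (-1*429 - 1/(-552))))/254148 = -726667/(528 + (-429 - 1*(-1/552)))*(1/254148) = -726667/(528 + (-429 + 1/552))*(1/254148) = -726667/(528 - 236807/552)*(1/254148) = -726667/54649/552*(1/254148) = -726667*552/54649*(1/254148) = -401120184/54649*1/254148 = -33426682/1157411171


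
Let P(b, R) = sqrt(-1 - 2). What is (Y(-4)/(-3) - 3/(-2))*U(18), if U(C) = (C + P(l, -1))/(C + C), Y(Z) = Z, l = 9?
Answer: 17/12 + 17*I*sqrt(3)/216 ≈ 1.4167 + 0.13632*I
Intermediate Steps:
P(b, R) = I*sqrt(3) (P(b, R) = sqrt(-3) = I*sqrt(3))
U(C) = (C + I*sqrt(3))/(2*C) (U(C) = (C + I*sqrt(3))/(C + C) = (C + I*sqrt(3))/((2*C)) = (C + I*sqrt(3))*(1/(2*C)) = (C + I*sqrt(3))/(2*C))
(Y(-4)/(-3) - 3/(-2))*U(18) = (-4/(-3) - 3/(-2))*((1/2)*(18 + I*sqrt(3))/18) = (-4*(-1/3) - 3*(-1/2))*((1/2)*(1/18)*(18 + I*sqrt(3))) = (4/3 + 3/2)*(1/2 + I*sqrt(3)/36) = 17*(1/2 + I*sqrt(3)/36)/6 = 17/12 + 17*I*sqrt(3)/216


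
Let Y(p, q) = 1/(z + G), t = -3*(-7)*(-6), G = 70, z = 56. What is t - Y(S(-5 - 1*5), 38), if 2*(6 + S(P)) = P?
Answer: -15877/126 ≈ -126.01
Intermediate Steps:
S(P) = -6 + P/2
t = -126 (t = 21*(-6) = -126)
Y(p, q) = 1/126 (Y(p, q) = 1/(56 + 70) = 1/126)
t - Y(S(-5 - 1*5), 38) = -126 - 1*1/126 = -126 - 1/126 = -15877/126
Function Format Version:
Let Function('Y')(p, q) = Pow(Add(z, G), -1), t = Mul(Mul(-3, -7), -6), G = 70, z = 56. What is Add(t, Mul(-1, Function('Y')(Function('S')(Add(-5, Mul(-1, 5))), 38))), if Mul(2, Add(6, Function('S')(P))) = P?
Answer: Rational(-15877, 126) ≈ -126.01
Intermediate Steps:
Function('S')(P) = Add(-6, Mul(Rational(1, 2), P))
t = -126 (t = Mul(21, -6) = -126)
Function('Y')(p, q) = Rational(1, 126) (Function('Y')(p, q) = Pow(Add(56, 70), -1) = Pow(126, -1) = Rational(1, 126))
Add(t, Mul(-1, Function('Y')(Function('S')(Add(-5, Mul(-1, 5))), 38))) = Add(-126, Mul(-1, Rational(1, 126))) = Add(-126, Rational(-1, 126)) = Rational(-15877, 126)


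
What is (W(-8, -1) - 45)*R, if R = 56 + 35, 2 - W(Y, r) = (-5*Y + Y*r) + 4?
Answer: -8645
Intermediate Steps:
W(Y, r) = -2 + 5*Y - Y*r (W(Y, r) = 2 - ((-5*Y + Y*r) + 4) = 2 - (4 - 5*Y + Y*r) = 2 + (-4 + 5*Y - Y*r) = -2 + 5*Y - Y*r)
R = 91
(W(-8, -1) - 45)*R = ((-2 + 5*(-8) - 1*(-8)*(-1)) - 45)*91 = ((-2 - 40 - 8) - 45)*91 = (-50 - 45)*91 = -95*91 = -8645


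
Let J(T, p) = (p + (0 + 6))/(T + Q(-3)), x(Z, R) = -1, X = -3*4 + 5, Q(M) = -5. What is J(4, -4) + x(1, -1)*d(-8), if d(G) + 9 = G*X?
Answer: -49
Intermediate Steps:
X = -7 (X = -12 + 5 = -7)
J(T, p) = (6 + p)/(-5 + T) (J(T, p) = (p + (0 + 6))/(T - 5) = (p + 6)/(-5 + T) = (6 + p)/(-5 + T))
d(G) = -9 - 7*G (d(G) = -9 + G*(-7) = -9 - 7*G)
J(4, -4) + x(1, -1)*d(-8) = (6 - 4)/(-5 + 4) - (-9 - 7*(-8)) = 2/(-1) - (-9 + 56) = -1*2 - 1*47 = -2 - 47 = -49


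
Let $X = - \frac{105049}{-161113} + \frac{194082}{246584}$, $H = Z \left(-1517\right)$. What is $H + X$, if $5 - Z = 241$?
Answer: $\frac{7111558904163893}{19863943996} \approx 3.5801 \cdot 10^{5}$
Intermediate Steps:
$Z = -236$ ($Z = 5 - 241 = -236$)
$H = 358012$ ($H = \left(-236\right) \left(-1517\right) = 358012$)
$X = \frac{28586267941}{19863943996}$ ($X = \left(-105049\right) \left(- \frac{1}{161113}\right) + 194082 \cdot \frac{1}{246584} = \frac{105049}{161113} + \frac{97041}{123292} = \frac{28586267941}{19863943996} \approx 1.4391$)
$H + X = 358012 + \frac{28586267941}{19863943996} = \frac{7111558904163893}{19863943996}$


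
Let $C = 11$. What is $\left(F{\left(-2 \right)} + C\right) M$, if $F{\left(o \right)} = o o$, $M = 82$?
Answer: $1230$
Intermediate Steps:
$F{\left(o \right)} = o^{2}$
$\left(F{\left(-2 \right)} + C\right) M = \left(\left(-2\right)^{2} + 11\right) 82 = \left(4 + 11\right) 82 = 15 \cdot 82 = 1230$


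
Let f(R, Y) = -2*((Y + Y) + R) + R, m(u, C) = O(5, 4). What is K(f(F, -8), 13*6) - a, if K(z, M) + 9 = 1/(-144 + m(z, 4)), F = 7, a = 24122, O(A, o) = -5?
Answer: -3595520/149 ≈ -24131.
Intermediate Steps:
m(u, C) = -5
f(R, Y) = -R - 4*Y (f(R, Y) = -2*(2*Y + R) + R = -2*(R + 2*Y) + R = (-4*Y - 2*R) + R = -R - 4*Y)
K(z, M) = -1342/149 (K(z, M) = -9 + 1/(-144 - 5) = -9 + 1/(-149) = -9 - 1/149 = -1342/149)
K(f(F, -8), 13*6) - a = -1342/149 - 1*24122 = -1342/149 - 24122 = -3595520/149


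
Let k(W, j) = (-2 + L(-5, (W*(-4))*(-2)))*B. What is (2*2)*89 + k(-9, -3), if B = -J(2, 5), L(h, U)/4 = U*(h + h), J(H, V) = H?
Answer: -5400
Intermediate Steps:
L(h, U) = 8*U*h (L(h, U) = 4*(U*(h + h)) = 4*(U*(2*h)) = 4*(2*U*h) = 8*U*h)
B = -2 (B = -1*2 = -2)
k(W, j) = 4 + 640*W (k(W, j) = (-2 + 8*((W*(-4))*(-2))*(-5))*(-2) = (-2 + 8*(-4*W*(-2))*(-5))*(-2) = (-2 + 8*(8*W)*(-5))*(-2) = (-2 - 320*W)*(-2) = 4 + 640*W)
(2*2)*89 + k(-9, -3) = (2*2)*89 + (4 + 640*(-9)) = 4*89 + (4 - 5760) = 356 - 5756 = -5400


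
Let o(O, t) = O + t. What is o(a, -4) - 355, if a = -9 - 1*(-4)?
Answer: -364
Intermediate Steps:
a = -5 (a = -9 + 4 = -5)
o(a, -4) - 355 = (-5 - 4) - 355 = -9 - 355 = -364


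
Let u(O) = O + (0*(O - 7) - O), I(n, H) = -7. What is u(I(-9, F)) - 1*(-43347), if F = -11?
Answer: 43347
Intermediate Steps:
u(O) = 0 (u(O) = O + (0*(-7 + O) - O) = O + (0 - O) = O - O = 0)
u(I(-9, F)) - 1*(-43347) = 0 - 1*(-43347) = 0 + 43347 = 43347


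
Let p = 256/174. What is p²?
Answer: 16384/7569 ≈ 2.1646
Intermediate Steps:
p = 128/87 (p = 256*(1/174) = 128/87 ≈ 1.4713)
p² = (128/87)² = 16384/7569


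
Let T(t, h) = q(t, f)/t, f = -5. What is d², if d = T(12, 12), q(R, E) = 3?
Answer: 1/16 ≈ 0.062500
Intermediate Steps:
T(t, h) = 3/t
d = ¼ (d = 3/12 = 3*(1/12) = ¼ ≈ 0.25000)
d² = (¼)² = 1/16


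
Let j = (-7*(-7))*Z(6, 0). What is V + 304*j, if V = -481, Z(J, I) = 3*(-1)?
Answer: -45169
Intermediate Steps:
Z(J, I) = -3
j = -147 (j = -7*(-7)*(-3) = 49*(-3) = -147)
V + 304*j = -481 + 304*(-147) = -481 - 44688 = -45169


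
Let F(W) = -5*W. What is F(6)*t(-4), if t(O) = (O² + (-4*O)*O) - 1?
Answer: 1470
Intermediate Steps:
t(O) = -1 - 3*O² (t(O) = (O² - 4*O²) - 1 = -3*O² - 1 = -1 - 3*O²)
F(6)*t(-4) = (-5*6)*(-1 - 3*(-4)²) = -30*(-1 - 3*16) = -30*(-1 - 48) = -30*(-49) = 1470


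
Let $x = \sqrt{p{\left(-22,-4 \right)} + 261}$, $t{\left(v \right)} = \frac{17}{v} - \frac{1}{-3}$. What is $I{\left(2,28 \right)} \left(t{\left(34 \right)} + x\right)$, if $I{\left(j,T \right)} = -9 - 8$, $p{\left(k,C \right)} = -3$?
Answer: $- \frac{85}{6} - 17 \sqrt{258} \approx -287.23$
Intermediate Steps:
$t{\left(v \right)} = \frac{1}{3} + \frac{17}{v}$ ($t{\left(v \right)} = \frac{17}{v} - - \frac{1}{3} = \frac{17}{v} + \frac{1}{3} = \frac{1}{3} + \frac{17}{v}$)
$I{\left(j,T \right)} = -17$
$x = \sqrt{258}$ ($x = \sqrt{-3 + 261} = \sqrt{258} \approx 16.062$)
$I{\left(2,28 \right)} \left(t{\left(34 \right)} + x\right) = - 17 \left(\frac{51 + 34}{3 \cdot 34} + \sqrt{258}\right) = - 17 \left(\frac{1}{3} \cdot \frac{1}{34} \cdot 85 + \sqrt{258}\right) = - 17 \left(\frac{5}{6} + \sqrt{258}\right) = - \frac{85}{6} - 17 \sqrt{258}$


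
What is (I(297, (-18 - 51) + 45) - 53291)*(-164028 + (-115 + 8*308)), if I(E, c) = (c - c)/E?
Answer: 8616035589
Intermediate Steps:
I(E, c) = 0 (I(E, c) = 0/E = 0)
(I(297, (-18 - 51) + 45) - 53291)*(-164028 + (-115 + 8*308)) = (0 - 53291)*(-164028 + (-115 + 8*308)) = -53291*(-164028 + (-115 + 2464)) = -53291*(-164028 + 2349) = -53291*(-161679) = 8616035589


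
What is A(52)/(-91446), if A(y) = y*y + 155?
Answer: -953/30482 ≈ -0.031264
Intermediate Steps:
A(y) = 155 + y² (A(y) = y² + 155 = 155 + y²)
A(52)/(-91446) = (155 + 52²)/(-91446) = (155 + 2704)*(-1/91446) = 2859*(-1/91446) = -953/30482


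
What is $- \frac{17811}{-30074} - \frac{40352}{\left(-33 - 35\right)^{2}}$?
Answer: $- \frac{70699249}{8691386} \approx -8.1344$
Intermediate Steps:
$- \frac{17811}{-30074} - \frac{40352}{\left(-33 - 35\right)^{2}} = \left(-17811\right) \left(- \frac{1}{30074}\right) - \frac{40352}{\left(-68\right)^{2}} = \frac{17811}{30074} - \frac{40352}{4624} = \frac{17811}{30074} - \frac{2522}{289} = - \frac{70699249}{8691386}$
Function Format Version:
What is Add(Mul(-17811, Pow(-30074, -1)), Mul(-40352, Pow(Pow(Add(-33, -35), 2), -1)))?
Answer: Rational(-70699249, 8691386) ≈ -8.1344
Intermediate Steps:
Add(Mul(-17811, Pow(-30074, -1)), Mul(-40352, Pow(Pow(Add(-33, -35), 2), -1))) = Add(Mul(-17811, Rational(-1, 30074)), Mul(-40352, Pow(Pow(-68, 2), -1))) = Add(Rational(17811, 30074), Mul(-40352, Pow(4624, -1))) = Add(Rational(17811, 30074), Mul(-40352, Rational(1, 4624))) = Add(Rational(17811, 30074), Rational(-2522, 289)) = Rational(-70699249, 8691386)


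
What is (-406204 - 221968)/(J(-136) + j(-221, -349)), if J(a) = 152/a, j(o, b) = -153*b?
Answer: -5339462/453865 ≈ -11.764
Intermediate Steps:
(-406204 - 221968)/(J(-136) + j(-221, -349)) = (-406204 - 221968)/(152/(-136) - 153*(-349)) = -628172/(152*(-1/136) + 53397) = -628172/(-19/17 + 53397) = -628172/907730/17 = -628172*17/907730 = -5339462/453865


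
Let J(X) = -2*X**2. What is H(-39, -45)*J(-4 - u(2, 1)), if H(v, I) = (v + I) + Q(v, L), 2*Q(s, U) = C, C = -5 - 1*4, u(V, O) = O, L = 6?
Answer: 4425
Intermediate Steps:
C = -9 (C = -5 - 4 = -9)
Q(s, U) = -9/2 (Q(s, U) = (1/2)*(-9) = -9/2)
H(v, I) = -9/2 + I + v (H(v, I) = (v + I) - 9/2 = (I + v) - 9/2 = -9/2 + I + v)
H(-39, -45)*J(-4 - u(2, 1)) = (-9/2 - 45 - 39)*(-2*(-4 - 1*1)**2) = -(-177)*(-4 - 1)**2 = -(-177)*(-5)**2 = -(-177)*25 = -177/2*(-50) = 4425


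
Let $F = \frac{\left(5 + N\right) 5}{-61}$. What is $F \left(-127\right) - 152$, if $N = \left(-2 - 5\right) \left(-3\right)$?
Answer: $\frac{7238}{61} \approx 118.66$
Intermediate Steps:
$N = 21$ ($N = \left(-7\right) \left(-3\right) = 21$)
$F = - \frac{130}{61}$ ($F = \frac{\left(5 + 21\right) 5}{-61} = 26 \cdot 5 \left(- \frac{1}{61}\right) = 130 \left(- \frac{1}{61}\right) = - \frac{130}{61} \approx -2.1311$)
$F \left(-127\right) - 152 = \left(- \frac{130}{61}\right) \left(-127\right) - 152 = \frac{16510}{61} - 152 = \frac{7238}{61}$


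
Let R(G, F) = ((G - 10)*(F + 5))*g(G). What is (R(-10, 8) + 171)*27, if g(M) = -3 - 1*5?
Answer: 60777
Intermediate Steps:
g(M) = -8 (g(M) = -3 - 5 = -8)
R(G, F) = -8*(-10 + G)*(5 + F) (R(G, F) = ((G - 10)*(F + 5))*(-8) = ((-10 + G)*(5 + F))*(-8) = -8*(-10 + G)*(5 + F))
(R(-10, 8) + 171)*27 = ((400 - 40*(-10) + 80*8 - 8*8*(-10)) + 171)*27 = ((400 + 400 + 640 + 640) + 171)*27 = (2080 + 171)*27 = 2251*27 = 60777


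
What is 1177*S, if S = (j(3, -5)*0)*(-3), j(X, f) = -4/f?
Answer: 0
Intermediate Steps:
S = 0 (S = (-4/(-5)*0)*(-3) = (-4*(-1/5)*0)*(-3) = ((4/5)*0)*(-3) = 0*(-3) = 0)
1177*S = 1177*0 = 0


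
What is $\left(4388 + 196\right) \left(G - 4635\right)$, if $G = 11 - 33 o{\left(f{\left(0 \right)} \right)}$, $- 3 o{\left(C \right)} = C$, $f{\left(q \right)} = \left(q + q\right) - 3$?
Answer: $-21347688$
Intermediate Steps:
$f{\left(q \right)} = -3 + 2 q$ ($f{\left(q \right)} = 2 q - 3 = -3 + 2 q$)
$o{\left(C \right)} = - \frac{C}{3}$
$G = -22$ ($G = 11 - 33 \left(- \frac{-3 + 2 \cdot 0}{3}\right) = 11 - 33 \left(- \frac{-3 + 0}{3}\right) = 11 - 33 \left(\left(- \frac{1}{3}\right) \left(-3\right)\right) = 11 - 33 = -22$)
$\left(4388 + 196\right) \left(G - 4635\right) = \left(4388 + 196\right) \left(-22 - 4635\right) = 4584 \left(-4657\right) = -21347688$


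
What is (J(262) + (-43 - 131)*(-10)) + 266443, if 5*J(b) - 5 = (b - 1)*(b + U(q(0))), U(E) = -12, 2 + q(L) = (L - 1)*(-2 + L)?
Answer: 281234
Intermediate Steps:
q(L) = -2 + (-1 + L)*(-2 + L) (q(L) = -2 + (L - 1)*(-2 + L) = -2 + (-1 + L)*(-2 + L))
J(b) = 1 + (-1 + b)*(-12 + b)/5 (J(b) = 1 + ((b - 1)*(b - 12))/5 = 1 + ((-1 + b)*(-12 + b))/5 = 1 + (-1 + b)*(-12 + b)/5)
(J(262) + (-43 - 131)*(-10)) + 266443 = ((17/5 - 13/5*262 + (⅕)*262²) + (-43 - 131)*(-10)) + 266443 = ((17/5 - 3406/5 + (⅕)*68644) - 174*(-10)) + 266443 = ((17/5 - 3406/5 + 68644/5) + 1740) + 266443 = (13051 + 1740) + 266443 = 14791 + 266443 = 281234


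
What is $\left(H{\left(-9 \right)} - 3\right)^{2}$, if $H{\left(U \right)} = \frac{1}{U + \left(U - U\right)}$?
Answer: $\frac{784}{81} \approx 9.679$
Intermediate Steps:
$H{\left(U \right)} = \frac{1}{U}$ ($H{\left(U \right)} = \frac{1}{U + 0} = \frac{1}{U}$)
$\left(H{\left(-9 \right)} - 3\right)^{2} = \left(\frac{1}{-9} - 3\right)^{2} = \left(- \frac{1}{9} - 3\right)^{2} = \left(- \frac{28}{9}\right)^{2} = \frac{784}{81}$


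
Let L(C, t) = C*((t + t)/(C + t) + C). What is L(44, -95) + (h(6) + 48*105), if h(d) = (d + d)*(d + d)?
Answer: 371480/51 ≈ 7283.9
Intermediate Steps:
h(d) = 4*d² (h(d) = (2*d)*(2*d) = 4*d²)
L(C, t) = C*(C + 2*t/(C + t)) (L(C, t) = C*((2*t)/(C + t) + C) = C*(2*t/(C + t) + C) = C*(C + 2*t/(C + t)))
L(44, -95) + (h(6) + 48*105) = 44*(44² + 2*(-95) + 44*(-95))/(44 - 95) + (4*6² + 48*105) = 44*(1936 - 190 - 4180)/(-51) + (4*36 + 5040) = 44*(-1/51)*(-2434) + (144 + 5040) = 107096/51 + 5184 = 371480/51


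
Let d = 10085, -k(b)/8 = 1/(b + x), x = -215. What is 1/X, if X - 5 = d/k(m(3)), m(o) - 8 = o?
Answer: 2/514345 ≈ 3.8884e-6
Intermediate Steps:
m(o) = 8 + o
k(b) = -8/(-215 + b) (k(b) = -8/(b - 215) = -8/(-215 + b))
X = 514345/2 (X = 5 + 10085/((-8/(-215 + (8 + 3)))) = 5 + 10085/((-8/(-215 + 11))) = 5 + 10085/((-8/(-204))) = 5 + 10085/((-8*(-1/204))) = 5 + 10085/(2/51) = 5 + 10085*(51/2) = 5 + 514335/2 = 514345/2 ≈ 2.5717e+5)
1/X = 1/(514345/2) = 2/514345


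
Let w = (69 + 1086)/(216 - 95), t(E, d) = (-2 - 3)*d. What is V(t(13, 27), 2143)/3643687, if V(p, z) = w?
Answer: 105/40080557 ≈ 2.6197e-6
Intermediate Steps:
t(E, d) = -5*d
w = 105/11 (w = 1155/121 = 1155*(1/121) = 105/11 ≈ 9.5455)
V(p, z) = 105/11
V(t(13, 27), 2143)/3643687 = (105/11)/3643687 = (105/11)*(1/3643687) = 105/40080557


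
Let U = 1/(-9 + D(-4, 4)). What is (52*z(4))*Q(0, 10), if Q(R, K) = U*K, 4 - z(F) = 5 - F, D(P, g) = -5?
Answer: -780/7 ≈ -111.43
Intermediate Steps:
z(F) = -1 + F (z(F) = 4 - (5 - F) = 4 + (-5 + F) = -1 + F)
U = -1/14 (U = 1/(-9 - 5) = 1/(-14) = -1/14 ≈ -0.071429)
Q(R, K) = -K/14
(52*z(4))*Q(0, 10) = (52*(-1 + 4))*(-1/14*10) = (52*3)*(-5/7) = 156*(-5/7) = -780/7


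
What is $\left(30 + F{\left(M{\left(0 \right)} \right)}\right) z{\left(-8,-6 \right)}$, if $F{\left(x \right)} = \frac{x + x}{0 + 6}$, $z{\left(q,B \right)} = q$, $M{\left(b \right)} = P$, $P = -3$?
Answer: $-232$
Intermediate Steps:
$M{\left(b \right)} = -3$
$F{\left(x \right)} = \frac{x}{3}$ ($F{\left(x \right)} = \frac{2 x}{6} = 2 x \frac{1}{6} = \frac{x}{3}$)
$\left(30 + F{\left(M{\left(0 \right)} \right)}\right) z{\left(-8,-6 \right)} = \left(30 + \frac{1}{3} \left(-3\right)\right) \left(-8\right) = \left(30 - 1\right) \left(-8\right) = 29 \left(-8\right) = -232$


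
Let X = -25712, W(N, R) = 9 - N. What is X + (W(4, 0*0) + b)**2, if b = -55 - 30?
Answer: -19312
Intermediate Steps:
b = -85
X + (W(4, 0*0) + b)**2 = -25712 + ((9 - 1*4) - 85)**2 = -25712 + ((9 - 4) - 85)**2 = -25712 + (5 - 85)**2 = -25712 + (-80)**2 = -25712 + 6400 = -19312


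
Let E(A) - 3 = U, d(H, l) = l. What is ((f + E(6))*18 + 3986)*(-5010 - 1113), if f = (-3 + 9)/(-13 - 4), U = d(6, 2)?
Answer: -423613632/17 ≈ -2.4918e+7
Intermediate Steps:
U = 2
f = -6/17 (f = 6/(-17) = 6*(-1/17) = -6/17 ≈ -0.35294)
E(A) = 5 (E(A) = 3 + 2 = 5)
((f + E(6))*18 + 3986)*(-5010 - 1113) = ((-6/17 + 5)*18 + 3986)*(-5010 - 1113) = ((79/17)*18 + 3986)*(-6123) = (1422/17 + 3986)*(-6123) = (69184/17)*(-6123) = -423613632/17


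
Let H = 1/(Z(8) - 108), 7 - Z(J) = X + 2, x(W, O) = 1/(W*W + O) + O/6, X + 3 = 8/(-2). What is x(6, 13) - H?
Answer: 10337/4704 ≈ 2.1975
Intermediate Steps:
X = -7 (X = -3 + 8/(-2) = -3 + 8*(-1/2) = -3 - 4 = -7)
x(W, O) = 1/(O + W**2) + O/6 (x(W, O) = 1/(W**2 + O) + O*(1/6) = 1/(O + W**2) + O/6)
Z(J) = 12 (Z(J) = 7 - (-7 + 2) = 7 - 1*(-5) = 7 + 5 = 12)
H = -1/96 (H = 1/(12 - 108) = 1/(-96) = -1/96 ≈ -0.010417)
x(6, 13) - H = (6 + 13**2 + 13*6**2)/(6*(13 + 6**2)) - 1*(-1/96) = (6 + 169 + 13*36)/(6*(13 + 36)) + 1/96 = (1/6)*(6 + 169 + 468)/49 + 1/96 = (1/6)*(1/49)*643 + 1/96 = 643/294 + 1/96 = 10337/4704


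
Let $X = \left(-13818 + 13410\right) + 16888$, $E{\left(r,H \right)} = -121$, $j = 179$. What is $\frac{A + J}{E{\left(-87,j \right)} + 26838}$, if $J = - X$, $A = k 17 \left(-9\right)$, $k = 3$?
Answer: $- \frac{16939}{26717} \approx -0.63402$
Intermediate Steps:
$A = -459$ ($A = 3 \cdot 17 \left(-9\right) = 51 \left(-9\right) = -459$)
$X = 16480$ ($X = -408 + 16888 = 16480$)
$J = -16480$ ($J = \left(-1\right) 16480 = -16480$)
$\frac{A + J}{E{\left(-87,j \right)} + 26838} = \frac{-459 - 16480}{-121 + 26838} = - \frac{16939}{26717}$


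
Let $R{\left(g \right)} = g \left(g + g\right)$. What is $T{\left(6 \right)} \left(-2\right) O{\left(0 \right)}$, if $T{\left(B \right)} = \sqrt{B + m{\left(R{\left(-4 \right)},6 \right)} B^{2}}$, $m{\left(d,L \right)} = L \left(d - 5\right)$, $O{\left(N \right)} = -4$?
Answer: $8 \sqrt{5838} \approx 611.25$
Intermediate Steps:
$R{\left(g \right)} = 2 g^{2}$ ($R{\left(g \right)} = g 2 g = 2 g^{2}$)
$m{\left(d,L \right)} = L \left(-5 + d\right)$
$T{\left(B \right)} = \sqrt{B + 162 B^{2}}$ ($T{\left(B \right)} = \sqrt{B + 6 \left(-5 + 2 \left(-4\right)^{2}\right) B^{2}} = \sqrt{B + 6 \left(-5 + 2 \cdot 16\right) B^{2}} = \sqrt{B + 6 \left(-5 + 32\right) B^{2}} = \sqrt{B + 6 \cdot 27 B^{2}} = \sqrt{B + 162 B^{2}}$)
$T{\left(6 \right)} \left(-2\right) O{\left(0 \right)} = \sqrt{6 \left(1 + 162 \cdot 6\right)} \left(-2\right) \left(-4\right) = \sqrt{6 \left(1 + 972\right)} \left(-2\right) \left(-4\right) = \sqrt{6 \cdot 973} \left(-2\right) \left(-4\right) = \sqrt{5838} \left(-2\right) \left(-4\right) = - 2 \sqrt{5838} \left(-4\right) = 8 \sqrt{5838}$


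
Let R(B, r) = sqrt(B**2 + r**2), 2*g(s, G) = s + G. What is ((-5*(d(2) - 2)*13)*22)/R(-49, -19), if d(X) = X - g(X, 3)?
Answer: 3575*sqrt(2762)/2762 ≈ 68.024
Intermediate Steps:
g(s, G) = G/2 + s/2 (g(s, G) = (s + G)/2 = (G + s)/2 = G/2 + s/2)
d(X) = -3/2 + X/2 (d(X) = X - ((1/2)*3 + X/2) = X - (3/2 + X/2) = X + (-3/2 - X/2) = -3/2 + X/2)
((-5*(d(2) - 2)*13)*22)/R(-49, -19) = ((-5*((-3/2 + (1/2)*2) - 2)*13)*22)/(sqrt((-49)**2 + (-19)**2)) = ((-5*((-3/2 + 1) - 2)*13)*22)/(sqrt(2401 + 361)) = ((-5*(-1/2 - 2)*13)*22)/(sqrt(2762)) = ((-5*(-5/2)*13)*22)*(sqrt(2762)/2762) = (((25/2)*13)*22)*(sqrt(2762)/2762) = ((325/2)*22)*(sqrt(2762)/2762) = 3575*(sqrt(2762)/2762) = 3575*sqrt(2762)/2762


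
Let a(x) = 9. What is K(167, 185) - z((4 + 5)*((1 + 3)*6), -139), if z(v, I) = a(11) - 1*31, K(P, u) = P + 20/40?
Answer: 379/2 ≈ 189.50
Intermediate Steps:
K(P, u) = ½ + P (K(P, u) = P + 20*(1/40) = P + ½ = ½ + P)
z(v, I) = -22 (z(v, I) = 9 - 1*31 = 9 - 31 = -22)
K(167, 185) - z((4 + 5)*((1 + 3)*6), -139) = (½ + 167) - 1*(-22) = 335/2 + 22 = 379/2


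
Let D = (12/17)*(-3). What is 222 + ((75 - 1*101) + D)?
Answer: 3296/17 ≈ 193.88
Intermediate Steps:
D = -36/17 (D = (12*(1/17))*(-3) = (12/17)*(-3) = -36/17 ≈ -2.1176)
222 + ((75 - 1*101) + D) = 222 + ((75 - 1*101) - 36/17) = 222 + ((75 - 101) - 36/17) = 222 + (-26 - 36/17) = 222 - 478/17 = 3296/17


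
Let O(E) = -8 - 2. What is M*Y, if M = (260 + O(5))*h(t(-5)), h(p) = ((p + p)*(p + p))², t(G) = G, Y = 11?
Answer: 27500000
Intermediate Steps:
O(E) = -10
h(p) = 16*p⁴ (h(p) = ((2*p)*(2*p))² = (4*p²)² = 16*p⁴)
M = 2500000 (M = (260 - 10)*(16*(-5)⁴) = 250*(16*625) = 250*10000 = 2500000)
M*Y = 2500000*11 = 27500000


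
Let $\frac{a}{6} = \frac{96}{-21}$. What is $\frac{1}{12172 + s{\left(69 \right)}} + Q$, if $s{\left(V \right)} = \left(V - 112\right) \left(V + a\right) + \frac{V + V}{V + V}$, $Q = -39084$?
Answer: $- \frac{2841328625}{72698} \approx -39084.0$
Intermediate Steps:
$a = - \frac{192}{7}$ ($a = 6 \frac{96}{-21} = 6 \cdot 96 \left(- \frac{1}{21}\right) = 6 \left(- \frac{32}{7}\right) = - \frac{192}{7} \approx -27.429$)
$s{\left(V \right)} = 1 + \left(-112 + V\right) \left(- \frac{192}{7} + V\right)$ ($s{\left(V \right)} = \left(V - 112\right) \left(V - \frac{192}{7}\right) + \frac{V + V}{V + V} = \left(-112 + V\right) \left(- \frac{192}{7} + V\right) + \frac{2 V}{2 V} = \left(-112 + V\right) \left(- \frac{192}{7} + V\right) + 2 V \frac{1}{2 V} = \left(-112 + V\right) \left(- \frac{192}{7} + V\right) + 1 = 1 + \left(-112 + V\right) \left(- \frac{192}{7} + V\right)$)
$\frac{1}{12172 + s{\left(69 \right)}} + Q = \frac{1}{12172 + \left(3073 + 69^{2} - \frac{67344}{7}\right)} - 39084 = \frac{1}{12172 + \left(3073 + 4761 - \frac{67344}{7}\right)} - 39084 = \frac{1}{12172 - \frac{12506}{7}} - 39084 = \frac{1}{\frac{72698}{7}} - 39084 = \frac{7}{72698} - 39084 = - \frac{2841328625}{72698}$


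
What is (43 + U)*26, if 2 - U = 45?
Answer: 0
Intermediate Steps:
U = -43 (U = 2 - 1*45 = 2 - 45 = -43)
(43 + U)*26 = (43 - 43)*26 = 0*26 = 0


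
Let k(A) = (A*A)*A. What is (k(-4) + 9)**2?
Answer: 3025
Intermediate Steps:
k(A) = A**3 (k(A) = A**2*A = A**3)
(k(-4) + 9)**2 = ((-4)**3 + 9)**2 = (-64 + 9)**2 = (-55)**2 = 3025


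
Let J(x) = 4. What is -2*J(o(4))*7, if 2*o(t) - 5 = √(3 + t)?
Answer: -56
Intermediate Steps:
o(t) = 5/2 + √(3 + t)/2
-2*J(o(4))*7 = -2*4*7 = -8*7 = -56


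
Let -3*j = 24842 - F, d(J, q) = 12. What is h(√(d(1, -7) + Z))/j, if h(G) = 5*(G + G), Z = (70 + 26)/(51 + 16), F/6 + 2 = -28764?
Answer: -450*√67/6614173 ≈ -0.00055690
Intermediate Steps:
F = -172596 (F = -12 + 6*(-28764) = -12 - 172584 = -172596)
Z = 96/67 ≈ 1.4328
h(G) = 10*G (h(G) = 5*(2*G) = 10*G)
j = -197438/3 (j = -(24842 - 1*(-172596))/3 = -(24842 + 172596)/3 = -⅓*197438 = -197438/3 ≈ -65813.)
h(√(d(1, -7) + Z))/j = (10*√(12 + 96/67))/(-197438/3) = (10*√(900/67))*(-3/197438) = (10*(30*√67/67))*(-3/197438) = (300*√67/67)*(-3/197438) = -450*√67/6614173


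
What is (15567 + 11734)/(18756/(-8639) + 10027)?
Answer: 235853339/86604497 ≈ 2.7233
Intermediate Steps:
(15567 + 11734)/(18756/(-8639) + 10027) = 27301/(18756*(-1/8639) + 10027) = 27301/(-18756/8639 + 10027) = 27301/(86604497/8639) = 27301*(8639/86604497) = 235853339/86604497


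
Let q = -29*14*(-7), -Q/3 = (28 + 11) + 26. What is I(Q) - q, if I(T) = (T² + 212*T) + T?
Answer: -6352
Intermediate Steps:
Q = -195 (Q = -3*((28 + 11) + 26) = -3*(39 + 26) = -3*65 = -195)
I(T) = T² + 213*T
q = 2842 (q = -406*(-7) = 2842)
I(Q) - q = -195*(213 - 195) - 1*2842 = -195*18 - 2842 = -3510 - 2842 = -6352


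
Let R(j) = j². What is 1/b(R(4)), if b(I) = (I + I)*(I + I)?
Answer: 1/1024 ≈ 0.00097656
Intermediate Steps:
b(I) = 4*I² (b(I) = (2*I)*(2*I) = 4*I²)
1/b(R(4)) = 1/(4*(4²)²) = 1/(4*16²) = 1/(4*256) = 1/1024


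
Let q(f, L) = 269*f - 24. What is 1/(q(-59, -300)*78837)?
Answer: -1/1253114115 ≈ -7.9801e-10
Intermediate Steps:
q(f, L) = -24 + 269*f
1/(q(-59, -300)*78837) = 1/((-24 + 269*(-59))*78837) = (1/78837)/(-24 - 15871) = (1/78837)/(-15895) = -1/15895*1/78837 = -1/1253114115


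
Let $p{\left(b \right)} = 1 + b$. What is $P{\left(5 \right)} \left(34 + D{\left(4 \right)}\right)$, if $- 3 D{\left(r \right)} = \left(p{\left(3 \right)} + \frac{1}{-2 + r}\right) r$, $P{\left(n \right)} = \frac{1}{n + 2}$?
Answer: $4$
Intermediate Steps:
$P{\left(n \right)} = \frac{1}{2 + n}$
$D{\left(r \right)} = - \frac{r \left(4 + \frac{1}{-2 + r}\right)}{3}$ ($D{\left(r \right)} = - \frac{\left(\left(1 + 3\right) + \frac{1}{-2 + r}\right) r}{3} = - \frac{\left(4 + \frac{1}{-2 + r}\right) r}{3} = - \frac{r \left(4 + \frac{1}{-2 + r}\right)}{3}$)
$P{\left(5 \right)} \left(34 + D{\left(4 \right)}\right) = \frac{34 + \frac{1}{3} \cdot 4 \frac{1}{-2 + 4} \left(7 - 16\right)}{2 + 5} = \frac{34 + \frac{1}{3} \cdot 4 \cdot \frac{1}{2} \left(7 - 16\right)}{7} = \frac{34 + \frac{1}{3} \cdot 4 \cdot \frac{1}{2} \left(-9\right)}{7} = \frac{34 - 6}{7} = \frac{1}{7} \cdot 28 = 4$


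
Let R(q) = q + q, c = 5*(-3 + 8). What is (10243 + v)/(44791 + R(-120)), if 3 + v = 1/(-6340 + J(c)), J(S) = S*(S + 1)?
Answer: 58265599/253495190 ≈ 0.22985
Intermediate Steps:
c = 25 (c = 5*5 = 25)
R(q) = 2*q
J(S) = S*(1 + S)
v = -17071/5690 (v = -3 + 1/(-6340 + 25*(1 + 25)) = -3 + 1/(-6340 + 25*26) = -3 + 1/(-6340 + 650) = -3 + 1/(-5690) = -3 - 1/5690 = -17071/5690 ≈ -3.0002)
(10243 + v)/(44791 + R(-120)) = (10243 - 17071/5690)/(44791 + 2*(-120)) = 58265599/(5690*(44791 - 240)) = (58265599/5690)/44551 = (58265599/5690)*(1/44551) = 58265599/253495190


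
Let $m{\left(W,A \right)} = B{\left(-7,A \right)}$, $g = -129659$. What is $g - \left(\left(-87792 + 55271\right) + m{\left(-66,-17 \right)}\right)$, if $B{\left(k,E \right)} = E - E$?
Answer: $-97138$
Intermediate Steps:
$B{\left(k,E \right)} = 0$
$m{\left(W,A \right)} = 0$
$g - \left(\left(-87792 + 55271\right) + m{\left(-66,-17 \right)}\right) = -129659 - \left(\left(-87792 + 55271\right) + 0\right) = -129659 - \left(-32521 + 0\right) = -129659 - -32521 = -129659 + 32521 = -97138$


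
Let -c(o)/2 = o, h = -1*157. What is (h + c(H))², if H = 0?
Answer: 24649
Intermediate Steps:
h = -157
c(o) = -2*o
(h + c(H))² = (-157 - 2*0)² = (-157 + 0)² = (-157)² = 24649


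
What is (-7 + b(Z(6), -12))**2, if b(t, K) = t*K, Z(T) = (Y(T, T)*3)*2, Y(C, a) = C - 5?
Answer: 6241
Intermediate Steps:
Y(C, a) = -5 + C
Z(T) = -30 + 6*T (Z(T) = ((-5 + T)*3)*2 = (-15 + 3*T)*2 = -30 + 6*T)
b(t, K) = K*t
(-7 + b(Z(6), -12))**2 = (-7 - 12*(-30 + 6*6))**2 = (-7 - 12*(-30 + 36))**2 = (-7 - 12*6)**2 = (-7 - 72)**2 = (-79)**2 = 6241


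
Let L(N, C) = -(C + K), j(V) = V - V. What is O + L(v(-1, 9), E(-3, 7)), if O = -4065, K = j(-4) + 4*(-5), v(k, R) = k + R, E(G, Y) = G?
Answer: -4042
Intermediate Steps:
j(V) = 0
v(k, R) = R + k
K = -20 (K = 0 + 4*(-5) = 0 - 20 = -20)
L(N, C) = 20 - C (L(N, C) = -(C - 20) = -(-20 + C) = 20 - C)
O + L(v(-1, 9), E(-3, 7)) = -4065 + (20 - 1*(-3)) = -4065 + (20 + 3) = -4065 + 23 = -4042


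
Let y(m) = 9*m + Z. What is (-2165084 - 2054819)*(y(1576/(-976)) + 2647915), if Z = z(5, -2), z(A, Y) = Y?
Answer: -1363212711629539/122 ≈ -1.1174e+13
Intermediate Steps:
Z = -2
y(m) = -2 + 9*m (y(m) = 9*m - 2 = -2 + 9*m)
(-2165084 - 2054819)*(y(1576/(-976)) + 2647915) = (-2165084 - 2054819)*((-2 + 9*(1576/(-976))) + 2647915) = -4219903*((-2 + 9*(1576*(-1/976))) + 2647915) = -4219903*((-2 + 9*(-197/122)) + 2647915) = -4219903*((-2 - 1773/122) + 2647915) = -4219903*(-2017/122 + 2647915) = -4219903*323043613/122 = -1363212711629539/122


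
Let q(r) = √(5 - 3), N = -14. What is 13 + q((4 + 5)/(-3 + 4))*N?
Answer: 13 - 14*√2 ≈ -6.7990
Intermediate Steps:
q(r) = √2
13 + q((4 + 5)/(-3 + 4))*N = 13 + √2*(-14) = 13 - 14*√2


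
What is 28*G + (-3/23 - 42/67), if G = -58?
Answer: -2503751/1541 ≈ -1624.8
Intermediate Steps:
28*G + (-3/23 - 42/67) = 28*(-58) + (-3/23 - 42/67) = -1624 + (-3*1/23 - 42*1/67) = -1624 + (-3/23 - 42/67) = -1624 - 1167/1541 = -2503751/1541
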